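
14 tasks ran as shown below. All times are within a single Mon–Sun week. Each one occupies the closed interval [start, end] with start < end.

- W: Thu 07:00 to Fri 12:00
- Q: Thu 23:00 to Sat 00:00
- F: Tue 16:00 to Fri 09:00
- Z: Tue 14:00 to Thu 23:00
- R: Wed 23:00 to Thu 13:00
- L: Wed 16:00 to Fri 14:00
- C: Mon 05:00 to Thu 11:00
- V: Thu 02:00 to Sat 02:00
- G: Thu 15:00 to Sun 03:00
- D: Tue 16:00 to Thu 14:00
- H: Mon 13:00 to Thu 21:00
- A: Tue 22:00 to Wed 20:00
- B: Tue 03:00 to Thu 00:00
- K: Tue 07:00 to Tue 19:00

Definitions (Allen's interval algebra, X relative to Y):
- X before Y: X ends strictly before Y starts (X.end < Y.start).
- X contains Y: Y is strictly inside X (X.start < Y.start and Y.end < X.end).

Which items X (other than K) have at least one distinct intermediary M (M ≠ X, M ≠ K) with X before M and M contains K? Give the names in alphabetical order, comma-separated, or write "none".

none

Target K = [Tue 07:00, Tue 19:00].
Intermediaries M with M contains K: B, C, H.
Via B — items with X before B: none.
Via C — items with X before C: none.
Via H — items with X before H: none.
Union: none.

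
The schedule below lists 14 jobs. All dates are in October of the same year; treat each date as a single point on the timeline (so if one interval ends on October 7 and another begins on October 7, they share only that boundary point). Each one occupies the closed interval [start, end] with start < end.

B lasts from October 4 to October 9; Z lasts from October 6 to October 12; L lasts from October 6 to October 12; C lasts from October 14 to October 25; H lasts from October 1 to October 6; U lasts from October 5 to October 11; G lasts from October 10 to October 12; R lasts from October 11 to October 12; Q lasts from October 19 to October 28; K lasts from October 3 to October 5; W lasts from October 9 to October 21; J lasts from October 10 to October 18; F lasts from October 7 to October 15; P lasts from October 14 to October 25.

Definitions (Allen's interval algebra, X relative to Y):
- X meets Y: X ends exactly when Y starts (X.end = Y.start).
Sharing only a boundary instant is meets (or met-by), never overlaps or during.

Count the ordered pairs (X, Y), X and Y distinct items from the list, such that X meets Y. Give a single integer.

5

Checking all 182 ordered pairs for relation 'meets'; matching pairs in alphabetical order:
(B, W): B meets W ✓
(H, L): H meets L ✓
(H, Z): H meets Z ✓
(K, U): K meets U ✓
(U, R): U meets R ✓
Count: 5.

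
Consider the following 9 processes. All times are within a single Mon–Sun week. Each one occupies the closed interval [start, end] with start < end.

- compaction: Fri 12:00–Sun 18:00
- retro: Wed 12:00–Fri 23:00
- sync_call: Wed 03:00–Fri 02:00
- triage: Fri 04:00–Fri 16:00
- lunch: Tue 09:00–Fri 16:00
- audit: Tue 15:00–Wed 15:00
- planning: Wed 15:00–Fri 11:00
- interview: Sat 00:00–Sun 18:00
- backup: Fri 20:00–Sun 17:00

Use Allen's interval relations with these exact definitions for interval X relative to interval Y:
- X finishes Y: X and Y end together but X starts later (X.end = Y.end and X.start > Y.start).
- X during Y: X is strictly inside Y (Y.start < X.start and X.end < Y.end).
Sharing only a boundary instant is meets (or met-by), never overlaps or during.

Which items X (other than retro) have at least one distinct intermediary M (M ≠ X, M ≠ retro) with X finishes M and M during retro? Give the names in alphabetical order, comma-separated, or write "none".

none

Target retro = [Wed 12:00, Fri 23:00].
Intermediaries M with M during retro: planning, triage.
Via planning — items with X finishes planning: none.
Via triage — items with X finishes triage: none.
Union: none.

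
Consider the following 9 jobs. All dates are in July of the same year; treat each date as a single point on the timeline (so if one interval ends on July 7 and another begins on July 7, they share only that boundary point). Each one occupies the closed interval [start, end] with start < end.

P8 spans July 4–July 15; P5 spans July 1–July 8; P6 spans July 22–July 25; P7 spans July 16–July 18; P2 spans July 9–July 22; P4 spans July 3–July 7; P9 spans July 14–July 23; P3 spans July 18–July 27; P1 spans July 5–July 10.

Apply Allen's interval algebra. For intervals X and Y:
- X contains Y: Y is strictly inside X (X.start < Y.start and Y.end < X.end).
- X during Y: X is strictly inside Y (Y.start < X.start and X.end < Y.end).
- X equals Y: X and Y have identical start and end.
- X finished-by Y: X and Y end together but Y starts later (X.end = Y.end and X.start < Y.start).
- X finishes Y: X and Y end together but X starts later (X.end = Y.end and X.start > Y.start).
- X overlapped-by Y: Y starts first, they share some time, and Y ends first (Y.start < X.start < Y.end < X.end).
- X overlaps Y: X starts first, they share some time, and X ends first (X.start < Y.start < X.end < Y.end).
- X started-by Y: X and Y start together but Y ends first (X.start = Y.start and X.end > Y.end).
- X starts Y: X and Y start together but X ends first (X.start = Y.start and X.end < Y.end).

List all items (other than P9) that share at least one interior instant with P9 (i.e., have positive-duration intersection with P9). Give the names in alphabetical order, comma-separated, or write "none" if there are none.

Target P9 = [July 14, July 23].
P1 [July 5, July 10] → before → no.
P2 [July 9, July 22] → overlaps → yes.
P3 [July 18, July 27] → overlapped-by → yes.
P4 [July 3, July 7] → before → no.
P5 [July 1, July 8] → before → no.
P6 [July 22, July 25] → overlapped-by → yes.
P7 [July 16, July 18] → during → yes.
P8 [July 4, July 15] → overlaps → yes.
Result: P2, P3, P6, P7, P8.

P2, P3, P6, P7, P8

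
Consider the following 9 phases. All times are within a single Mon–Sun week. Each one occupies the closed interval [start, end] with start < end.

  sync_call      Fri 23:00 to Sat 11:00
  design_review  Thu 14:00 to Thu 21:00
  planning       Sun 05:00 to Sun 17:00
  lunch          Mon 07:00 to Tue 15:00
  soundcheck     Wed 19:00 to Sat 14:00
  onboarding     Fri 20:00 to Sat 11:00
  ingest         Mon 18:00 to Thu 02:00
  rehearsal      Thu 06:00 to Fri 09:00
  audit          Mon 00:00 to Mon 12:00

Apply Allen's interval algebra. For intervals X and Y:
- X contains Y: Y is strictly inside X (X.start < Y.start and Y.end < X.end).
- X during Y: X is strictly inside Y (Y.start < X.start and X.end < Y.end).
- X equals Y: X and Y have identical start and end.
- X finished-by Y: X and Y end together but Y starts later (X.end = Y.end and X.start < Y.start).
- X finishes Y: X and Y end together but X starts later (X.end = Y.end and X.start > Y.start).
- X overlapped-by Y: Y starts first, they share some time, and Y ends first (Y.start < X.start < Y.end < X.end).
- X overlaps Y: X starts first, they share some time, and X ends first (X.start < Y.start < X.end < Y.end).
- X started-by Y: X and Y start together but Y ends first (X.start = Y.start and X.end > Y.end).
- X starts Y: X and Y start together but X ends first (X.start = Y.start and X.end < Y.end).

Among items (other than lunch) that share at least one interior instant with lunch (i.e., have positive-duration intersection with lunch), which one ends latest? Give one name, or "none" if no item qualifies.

Target lunch = [Mon 07:00, Tue 15:00].
audit [Mon 00:00, Mon 12:00] → overlaps → candidate.
design_review [Thu 14:00, Thu 21:00] → after → excluded.
ingest [Mon 18:00, Thu 02:00] → overlapped-by → candidate.
onboarding [Fri 20:00, Sat 11:00] → after → excluded.
planning [Sun 05:00, Sun 17:00] → after → excluded.
rehearsal [Thu 06:00, Fri 09:00] → after → excluded.
soundcheck [Wed 19:00, Sat 14:00] → after → excluded.
sync_call [Fri 23:00, Sat 11:00] → after → excluded.
Among candidates, latest end is Thu 02:00 → ingest.

ingest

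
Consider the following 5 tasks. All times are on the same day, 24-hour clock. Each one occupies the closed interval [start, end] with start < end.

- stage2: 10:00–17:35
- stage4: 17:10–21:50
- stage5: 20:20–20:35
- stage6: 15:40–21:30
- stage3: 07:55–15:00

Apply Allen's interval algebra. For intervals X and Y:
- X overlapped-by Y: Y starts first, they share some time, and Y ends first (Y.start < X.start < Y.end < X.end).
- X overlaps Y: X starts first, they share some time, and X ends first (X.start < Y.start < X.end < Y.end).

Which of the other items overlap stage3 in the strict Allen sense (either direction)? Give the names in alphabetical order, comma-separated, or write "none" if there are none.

stage2

Target stage3 = [07:55, 15:00].
stage2 [10:00, 17:35] → overlapped-by → yes.
stage4 [17:10, 21:50] → after → no.
stage5 [20:20, 20:35] → after → no.
stage6 [15:40, 21:30] → after → no.
Result: stage2.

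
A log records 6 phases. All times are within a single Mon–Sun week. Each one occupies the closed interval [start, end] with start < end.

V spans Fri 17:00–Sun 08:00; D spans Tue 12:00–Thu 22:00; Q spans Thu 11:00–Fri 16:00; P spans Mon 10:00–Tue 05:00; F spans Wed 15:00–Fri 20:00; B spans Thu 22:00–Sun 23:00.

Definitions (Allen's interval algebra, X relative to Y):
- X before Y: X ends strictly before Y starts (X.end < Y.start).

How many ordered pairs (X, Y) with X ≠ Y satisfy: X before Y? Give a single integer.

7

Checking all 30 ordered pairs for relation 'before'; matching pairs in alphabetical order:
(D, V): D before V ✓
(P, B): P before B ✓
(P, D): P before D ✓
(P, F): P before F ✓
(P, Q): P before Q ✓
(P, V): P before V ✓
(Q, V): Q before V ✓
Count: 7.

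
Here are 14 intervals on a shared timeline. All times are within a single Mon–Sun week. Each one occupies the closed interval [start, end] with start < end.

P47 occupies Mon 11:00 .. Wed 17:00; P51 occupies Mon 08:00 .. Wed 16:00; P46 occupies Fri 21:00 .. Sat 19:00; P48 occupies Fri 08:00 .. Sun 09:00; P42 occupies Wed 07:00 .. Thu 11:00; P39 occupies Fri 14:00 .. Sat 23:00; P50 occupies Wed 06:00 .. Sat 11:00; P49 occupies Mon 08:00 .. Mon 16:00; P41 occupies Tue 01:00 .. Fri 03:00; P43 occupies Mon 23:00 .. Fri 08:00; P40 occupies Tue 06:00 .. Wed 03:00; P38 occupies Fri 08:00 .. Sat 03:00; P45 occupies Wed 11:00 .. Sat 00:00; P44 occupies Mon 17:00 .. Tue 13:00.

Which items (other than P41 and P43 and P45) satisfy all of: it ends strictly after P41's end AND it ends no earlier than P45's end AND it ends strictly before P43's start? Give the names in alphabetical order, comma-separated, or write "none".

Conditions: its end is strictly after P41's end (X.end > Fri 03:00) AND its end is no earlier than P45's end (X.end >= Sat 00:00) AND its end is strictly before P43's start (X.end < Mon 23:00).
P38: end Sat 03:00 > Fri 03:00? ✓; end Sat 03:00 >= Sat 00:00? ✓; end Sat 03:00 < Mon 23:00? ✗ → no.
P39: end Sat 23:00 > Fri 03:00? ✓; end Sat 23:00 >= Sat 00:00? ✓; end Sat 23:00 < Mon 23:00? ✗ → no.
P40: end Wed 03:00 > Fri 03:00? ✗; end Wed 03:00 >= Sat 00:00? ✗; end Wed 03:00 < Mon 23:00? ✗ → no.
P42: end Thu 11:00 > Fri 03:00? ✗; end Thu 11:00 >= Sat 00:00? ✗; end Thu 11:00 < Mon 23:00? ✗ → no.
P44: end Tue 13:00 > Fri 03:00? ✗; end Tue 13:00 >= Sat 00:00? ✗; end Tue 13:00 < Mon 23:00? ✗ → no.
P46: end Sat 19:00 > Fri 03:00? ✓; end Sat 19:00 >= Sat 00:00? ✓; end Sat 19:00 < Mon 23:00? ✗ → no.
P47: end Wed 17:00 > Fri 03:00? ✗; end Wed 17:00 >= Sat 00:00? ✗; end Wed 17:00 < Mon 23:00? ✗ → no.
P48: end Sun 09:00 > Fri 03:00? ✓; end Sun 09:00 >= Sat 00:00? ✓; end Sun 09:00 < Mon 23:00? ✗ → no.
P49: end Mon 16:00 > Fri 03:00? ✗; end Mon 16:00 >= Sat 00:00? ✗; end Mon 16:00 < Mon 23:00? ✓ → no.
P50: end Sat 11:00 > Fri 03:00? ✓; end Sat 11:00 >= Sat 00:00? ✓; end Sat 11:00 < Mon 23:00? ✗ → no.
P51: end Wed 16:00 > Fri 03:00? ✗; end Wed 16:00 >= Sat 00:00? ✗; end Wed 16:00 < Mon 23:00? ✗ → no.
Result: none.

none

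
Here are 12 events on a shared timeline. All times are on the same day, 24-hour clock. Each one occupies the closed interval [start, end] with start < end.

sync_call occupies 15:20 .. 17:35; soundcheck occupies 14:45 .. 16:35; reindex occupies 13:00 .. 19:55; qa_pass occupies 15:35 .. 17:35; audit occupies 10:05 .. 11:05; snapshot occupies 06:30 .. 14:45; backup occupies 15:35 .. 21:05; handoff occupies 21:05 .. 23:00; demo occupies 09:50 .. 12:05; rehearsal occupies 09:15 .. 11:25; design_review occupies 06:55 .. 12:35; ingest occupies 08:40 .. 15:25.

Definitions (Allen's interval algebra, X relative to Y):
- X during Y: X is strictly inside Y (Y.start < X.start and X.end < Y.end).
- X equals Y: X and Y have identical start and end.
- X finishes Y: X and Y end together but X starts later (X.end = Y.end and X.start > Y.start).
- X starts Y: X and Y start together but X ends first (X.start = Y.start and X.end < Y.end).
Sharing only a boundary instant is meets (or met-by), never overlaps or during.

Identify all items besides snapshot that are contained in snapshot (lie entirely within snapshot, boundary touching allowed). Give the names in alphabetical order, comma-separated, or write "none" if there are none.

Target snapshot = [06:30, 14:45].
audit [10:05, 11:05] → during → yes.
backup [15:35, 21:05] → after → no.
demo [09:50, 12:05] → during → yes.
design_review [06:55, 12:35] → during → yes.
handoff [21:05, 23:00] → after → no.
ingest [08:40, 15:25] → overlapped-by → no.
qa_pass [15:35, 17:35] → after → no.
rehearsal [09:15, 11:25] → during → yes.
reindex [13:00, 19:55] → overlapped-by → no.
soundcheck [14:45, 16:35] → met-by → no.
sync_call [15:20, 17:35] → after → no.
Result: audit, demo, design_review, rehearsal.

audit, demo, design_review, rehearsal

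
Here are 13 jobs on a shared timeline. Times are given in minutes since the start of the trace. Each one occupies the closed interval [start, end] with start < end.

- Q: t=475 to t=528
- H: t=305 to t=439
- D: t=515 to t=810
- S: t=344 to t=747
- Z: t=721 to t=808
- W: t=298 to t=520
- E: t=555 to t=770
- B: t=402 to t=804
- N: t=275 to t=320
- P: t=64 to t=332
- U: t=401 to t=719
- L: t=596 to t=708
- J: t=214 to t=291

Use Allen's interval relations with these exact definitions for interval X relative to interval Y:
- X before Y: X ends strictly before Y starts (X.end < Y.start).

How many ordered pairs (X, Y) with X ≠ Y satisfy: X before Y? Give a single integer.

39

Checking all 156 ordered pairs for relation 'before'; matching pairs in alphabetical order:
(H, D): H before D ✓
(H, E): H before E ✓
(H, L): H before L ✓
(H, Q): H before Q ✓
(H, Z): H before Z ✓
(J, B): J before B ✓
(J, D): J before D ✓
(J, E): J before E ✓
(J, H): J before H ✓
(J, L): J before L ✓
(J, Q): J before Q ✓
(J, S): J before S ✓
(J, U): J before U ✓
(J, W): J before W ✓
(J, Z): J before Z ✓
(L, Z): L before Z ✓
(N, B): N before B ✓
(N, D): N before D ✓
(N, E): N before E ✓
(N, L): N before L ✓
(N, Q): N before Q ✓
(N, S): N before S ✓
(N, U): N before U ✓
(N, Z): N before Z ✓
... plus 15 further pairs not listed.
Count: 39.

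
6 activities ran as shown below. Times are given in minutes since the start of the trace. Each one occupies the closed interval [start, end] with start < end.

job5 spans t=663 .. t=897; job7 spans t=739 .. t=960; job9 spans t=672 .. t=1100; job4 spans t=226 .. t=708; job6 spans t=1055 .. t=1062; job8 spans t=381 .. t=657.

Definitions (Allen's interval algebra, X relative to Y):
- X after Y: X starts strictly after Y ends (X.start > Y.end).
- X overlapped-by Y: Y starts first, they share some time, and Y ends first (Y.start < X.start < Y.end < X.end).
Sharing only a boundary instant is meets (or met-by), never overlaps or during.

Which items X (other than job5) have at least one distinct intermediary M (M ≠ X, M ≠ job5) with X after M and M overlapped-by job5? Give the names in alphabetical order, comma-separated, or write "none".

job6

Target job5 = [t=663, t=897].
Intermediaries M with M overlapped-by job5: job7, job9.
Via job7 — items with X after job7: job6.
Via job9 — items with X after job9: none.
Union: job6.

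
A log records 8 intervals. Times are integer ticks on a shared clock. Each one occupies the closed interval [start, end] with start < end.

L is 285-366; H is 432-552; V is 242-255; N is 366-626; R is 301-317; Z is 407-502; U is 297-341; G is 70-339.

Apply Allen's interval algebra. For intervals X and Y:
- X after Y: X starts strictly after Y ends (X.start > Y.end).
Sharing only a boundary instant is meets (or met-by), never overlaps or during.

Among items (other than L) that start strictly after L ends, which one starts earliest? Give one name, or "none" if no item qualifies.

Z

Target L = [285, 366].
G [70, 339] → overlaps → excluded.
H [432, 552] → after → candidate.
N [366, 626] → met-by → excluded.
R [301, 317] → during → excluded.
U [297, 341] → during → excluded.
V [242, 255] → before → excluded.
Z [407, 502] → after → candidate.
Among candidates, earliest start is 407 → Z.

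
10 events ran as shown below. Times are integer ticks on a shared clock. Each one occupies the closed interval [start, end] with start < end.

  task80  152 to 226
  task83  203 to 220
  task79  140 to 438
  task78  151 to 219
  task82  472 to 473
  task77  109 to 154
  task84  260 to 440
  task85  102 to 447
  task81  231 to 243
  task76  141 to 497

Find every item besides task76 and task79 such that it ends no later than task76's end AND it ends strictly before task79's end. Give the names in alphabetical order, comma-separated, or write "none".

Conditions: its end is no later than task76's end (X.end <= 497) AND its end is strictly before task79's end (X.end < 438).
task77: end 154 <= 497? ✓; end 154 < 438? ✓ → yes.
task78: end 219 <= 497? ✓; end 219 < 438? ✓ → yes.
task80: end 226 <= 497? ✓; end 226 < 438? ✓ → yes.
task81: end 243 <= 497? ✓; end 243 < 438? ✓ → yes.
task82: end 473 <= 497? ✓; end 473 < 438? ✗ → no.
task83: end 220 <= 497? ✓; end 220 < 438? ✓ → yes.
task84: end 440 <= 497? ✓; end 440 < 438? ✗ → no.
task85: end 447 <= 497? ✓; end 447 < 438? ✗ → no.
Result: task77, task78, task80, task81, task83.

task77, task78, task80, task81, task83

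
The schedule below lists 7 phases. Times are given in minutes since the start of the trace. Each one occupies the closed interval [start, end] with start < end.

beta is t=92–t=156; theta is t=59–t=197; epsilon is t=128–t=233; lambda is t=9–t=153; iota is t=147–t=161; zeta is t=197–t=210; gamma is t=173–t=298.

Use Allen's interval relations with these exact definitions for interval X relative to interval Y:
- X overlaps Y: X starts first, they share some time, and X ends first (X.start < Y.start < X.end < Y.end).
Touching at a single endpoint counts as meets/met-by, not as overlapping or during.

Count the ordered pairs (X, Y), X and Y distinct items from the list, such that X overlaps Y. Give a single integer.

Checking all 42 ordered pairs for relation 'overlaps'; matching pairs in alphabetical order:
(beta, epsilon): beta overlaps epsilon ✓
(beta, iota): beta overlaps iota ✓
(epsilon, gamma): epsilon overlaps gamma ✓
(lambda, beta): lambda overlaps beta ✓
(lambda, epsilon): lambda overlaps epsilon ✓
(lambda, iota): lambda overlaps iota ✓
(lambda, theta): lambda overlaps theta ✓
(theta, epsilon): theta overlaps epsilon ✓
(theta, gamma): theta overlaps gamma ✓
Count: 9.

9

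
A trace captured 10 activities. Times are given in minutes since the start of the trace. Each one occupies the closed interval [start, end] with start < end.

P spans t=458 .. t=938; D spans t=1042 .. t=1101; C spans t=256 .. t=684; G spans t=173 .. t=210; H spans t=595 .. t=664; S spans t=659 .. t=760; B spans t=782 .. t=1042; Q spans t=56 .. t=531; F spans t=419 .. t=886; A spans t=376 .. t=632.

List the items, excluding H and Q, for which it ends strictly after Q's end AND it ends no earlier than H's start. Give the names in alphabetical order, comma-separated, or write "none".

A, B, C, D, F, P, S

Conditions: its end is strictly after Q's end (X.end > t=531) AND its end is no earlier than H's start (X.end >= t=595).
A: end t=632 > t=531? ✓; end t=632 >= t=595? ✓ → yes.
B: end t=1042 > t=531? ✓; end t=1042 >= t=595? ✓ → yes.
C: end t=684 > t=531? ✓; end t=684 >= t=595? ✓ → yes.
D: end t=1101 > t=531? ✓; end t=1101 >= t=595? ✓ → yes.
F: end t=886 > t=531? ✓; end t=886 >= t=595? ✓ → yes.
G: end t=210 > t=531? ✗; end t=210 >= t=595? ✗ → no.
P: end t=938 > t=531? ✓; end t=938 >= t=595? ✓ → yes.
S: end t=760 > t=531? ✓; end t=760 >= t=595? ✓ → yes.
Result: A, B, C, D, F, P, S.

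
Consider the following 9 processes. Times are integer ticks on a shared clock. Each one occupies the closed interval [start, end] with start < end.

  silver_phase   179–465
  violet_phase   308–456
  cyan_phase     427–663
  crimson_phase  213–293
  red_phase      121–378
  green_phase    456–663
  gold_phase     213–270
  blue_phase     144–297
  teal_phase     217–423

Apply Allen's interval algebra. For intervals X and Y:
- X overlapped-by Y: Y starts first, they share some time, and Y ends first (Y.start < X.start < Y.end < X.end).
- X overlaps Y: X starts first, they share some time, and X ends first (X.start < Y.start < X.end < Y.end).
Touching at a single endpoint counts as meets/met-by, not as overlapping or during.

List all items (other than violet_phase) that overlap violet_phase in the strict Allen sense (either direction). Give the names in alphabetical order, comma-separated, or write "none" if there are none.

Target violet_phase = [308, 456].
blue_phase [144, 297] → before → no.
crimson_phase [213, 293] → before → no.
cyan_phase [427, 663] → overlapped-by → yes.
gold_phase [213, 270] → before → no.
green_phase [456, 663] → met-by → no.
red_phase [121, 378] → overlaps → yes.
silver_phase [179, 465] → contains → no.
teal_phase [217, 423] → overlaps → yes.
Result: cyan_phase, red_phase, teal_phase.

cyan_phase, red_phase, teal_phase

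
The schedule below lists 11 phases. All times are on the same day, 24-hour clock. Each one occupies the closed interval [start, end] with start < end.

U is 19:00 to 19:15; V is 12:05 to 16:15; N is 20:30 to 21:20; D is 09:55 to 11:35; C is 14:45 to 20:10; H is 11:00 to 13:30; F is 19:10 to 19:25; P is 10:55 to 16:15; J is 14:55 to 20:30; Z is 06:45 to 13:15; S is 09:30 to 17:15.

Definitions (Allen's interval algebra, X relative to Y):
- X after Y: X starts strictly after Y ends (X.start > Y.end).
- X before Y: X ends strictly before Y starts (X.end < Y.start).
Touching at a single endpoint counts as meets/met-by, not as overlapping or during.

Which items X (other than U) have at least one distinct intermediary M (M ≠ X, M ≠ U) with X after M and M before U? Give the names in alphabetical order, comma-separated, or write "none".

C, F, J, N, V

Target U = [19:00, 19:15].
Intermediaries M with M before U: D, H, P, S, V, Z.
Via D — items with X after D: C, F, J, N, V.
Via H — items with X after H: C, F, J, N.
Via P — items with X after P: F, N.
Via S — items with X after S: F, N.
Via V — items with X after V: F, N.
Via Z — items with X after Z: C, F, J, N.
Union: C, F, J, N, V.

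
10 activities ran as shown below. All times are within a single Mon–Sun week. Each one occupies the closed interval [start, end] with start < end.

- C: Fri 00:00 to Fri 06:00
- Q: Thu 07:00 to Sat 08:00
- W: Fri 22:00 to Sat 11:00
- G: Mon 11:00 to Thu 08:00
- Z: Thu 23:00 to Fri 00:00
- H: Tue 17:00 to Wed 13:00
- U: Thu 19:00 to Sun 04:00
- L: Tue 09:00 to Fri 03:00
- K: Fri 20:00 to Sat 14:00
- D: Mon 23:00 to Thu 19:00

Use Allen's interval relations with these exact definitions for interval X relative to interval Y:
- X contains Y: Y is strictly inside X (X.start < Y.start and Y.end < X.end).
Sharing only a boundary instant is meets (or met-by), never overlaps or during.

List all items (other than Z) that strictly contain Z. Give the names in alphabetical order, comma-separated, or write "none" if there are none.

Target Z = [Thu 23:00, Fri 00:00].
C [Fri 00:00, Fri 06:00] → met-by → no.
D [Mon 23:00, Thu 19:00] → before → no.
G [Mon 11:00, Thu 08:00] → before → no.
H [Tue 17:00, Wed 13:00] → before → no.
K [Fri 20:00, Sat 14:00] → after → no.
L [Tue 09:00, Fri 03:00] → contains → yes.
Q [Thu 07:00, Sat 08:00] → contains → yes.
U [Thu 19:00, Sun 04:00] → contains → yes.
W [Fri 22:00, Sat 11:00] → after → no.
Result: L, Q, U.

L, Q, U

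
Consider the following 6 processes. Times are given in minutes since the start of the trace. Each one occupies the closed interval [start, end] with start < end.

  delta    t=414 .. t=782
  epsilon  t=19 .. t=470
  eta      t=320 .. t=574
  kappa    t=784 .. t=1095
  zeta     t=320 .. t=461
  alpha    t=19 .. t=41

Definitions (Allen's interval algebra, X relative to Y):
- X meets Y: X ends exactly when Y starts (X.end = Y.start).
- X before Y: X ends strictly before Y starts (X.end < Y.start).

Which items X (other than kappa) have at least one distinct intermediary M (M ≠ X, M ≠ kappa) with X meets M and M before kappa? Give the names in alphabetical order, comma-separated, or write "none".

Target kappa = [t=784, t=1095].
Intermediaries M with M before kappa: alpha, delta, epsilon, eta, zeta.
Via alpha — items with X meets alpha: none.
Via delta — items with X meets delta: none.
Via epsilon — items with X meets epsilon: none.
Via eta — items with X meets eta: none.
Via zeta — items with X meets zeta: none.
Union: none.

none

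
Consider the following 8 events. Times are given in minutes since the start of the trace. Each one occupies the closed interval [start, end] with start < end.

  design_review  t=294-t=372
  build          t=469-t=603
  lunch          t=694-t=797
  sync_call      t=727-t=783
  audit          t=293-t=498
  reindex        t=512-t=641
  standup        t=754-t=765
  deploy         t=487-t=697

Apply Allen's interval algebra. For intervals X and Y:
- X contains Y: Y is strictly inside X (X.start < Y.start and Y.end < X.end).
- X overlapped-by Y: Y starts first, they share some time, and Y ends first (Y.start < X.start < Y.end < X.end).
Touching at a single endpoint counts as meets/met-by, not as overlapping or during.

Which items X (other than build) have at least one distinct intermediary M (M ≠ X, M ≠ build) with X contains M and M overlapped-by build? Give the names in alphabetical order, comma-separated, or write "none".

Target build = [t=469, t=603].
Intermediaries M with M overlapped-by build: deploy, reindex.
Via deploy — items with X contains deploy: none.
Via reindex — items with X contains reindex: deploy.
Union: deploy.

deploy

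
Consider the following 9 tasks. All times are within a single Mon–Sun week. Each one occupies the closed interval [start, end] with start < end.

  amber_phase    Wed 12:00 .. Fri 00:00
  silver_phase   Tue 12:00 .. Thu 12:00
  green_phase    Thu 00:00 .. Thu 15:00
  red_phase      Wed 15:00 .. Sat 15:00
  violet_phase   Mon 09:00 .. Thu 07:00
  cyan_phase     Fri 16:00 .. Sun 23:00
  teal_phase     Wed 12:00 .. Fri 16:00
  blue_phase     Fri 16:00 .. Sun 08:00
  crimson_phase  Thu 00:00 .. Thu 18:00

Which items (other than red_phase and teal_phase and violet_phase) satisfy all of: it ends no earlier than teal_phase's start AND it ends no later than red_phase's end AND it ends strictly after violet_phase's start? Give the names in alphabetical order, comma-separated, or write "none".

amber_phase, crimson_phase, green_phase, silver_phase

Conditions: its end is no earlier than teal_phase's start (X.end >= Wed 12:00) AND its end is no later than red_phase's end (X.end <= Sat 15:00) AND its end is strictly after violet_phase's start (X.end > Mon 09:00).
amber_phase: end Fri 00:00 >= Wed 12:00? ✓; end Fri 00:00 <= Sat 15:00? ✓; end Fri 00:00 > Mon 09:00? ✓ → yes.
blue_phase: end Sun 08:00 >= Wed 12:00? ✓; end Sun 08:00 <= Sat 15:00? ✗; end Sun 08:00 > Mon 09:00? ✓ → no.
crimson_phase: end Thu 18:00 >= Wed 12:00? ✓; end Thu 18:00 <= Sat 15:00? ✓; end Thu 18:00 > Mon 09:00? ✓ → yes.
cyan_phase: end Sun 23:00 >= Wed 12:00? ✓; end Sun 23:00 <= Sat 15:00? ✗; end Sun 23:00 > Mon 09:00? ✓ → no.
green_phase: end Thu 15:00 >= Wed 12:00? ✓; end Thu 15:00 <= Sat 15:00? ✓; end Thu 15:00 > Mon 09:00? ✓ → yes.
silver_phase: end Thu 12:00 >= Wed 12:00? ✓; end Thu 12:00 <= Sat 15:00? ✓; end Thu 12:00 > Mon 09:00? ✓ → yes.
Result: amber_phase, crimson_phase, green_phase, silver_phase.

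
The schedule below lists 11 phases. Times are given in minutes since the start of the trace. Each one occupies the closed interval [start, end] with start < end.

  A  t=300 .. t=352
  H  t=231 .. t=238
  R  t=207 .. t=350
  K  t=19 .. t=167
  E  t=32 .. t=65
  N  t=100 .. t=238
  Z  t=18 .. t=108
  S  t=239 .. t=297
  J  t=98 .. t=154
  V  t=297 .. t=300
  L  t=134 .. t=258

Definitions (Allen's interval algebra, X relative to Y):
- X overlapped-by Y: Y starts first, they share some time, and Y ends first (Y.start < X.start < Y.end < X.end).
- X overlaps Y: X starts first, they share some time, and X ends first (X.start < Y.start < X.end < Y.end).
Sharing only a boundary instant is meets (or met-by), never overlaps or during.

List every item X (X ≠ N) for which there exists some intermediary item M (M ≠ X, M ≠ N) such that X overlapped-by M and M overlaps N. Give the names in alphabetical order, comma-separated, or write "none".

J, K, L

Target N = [t=100, t=238].
Intermediaries M with M overlaps N: J, K, Z.
Via J — items with X overlapped-by J: L.
Via K — items with X overlapped-by K: L.
Via Z — items with X overlapped-by Z: J, K.
Union: J, K, L.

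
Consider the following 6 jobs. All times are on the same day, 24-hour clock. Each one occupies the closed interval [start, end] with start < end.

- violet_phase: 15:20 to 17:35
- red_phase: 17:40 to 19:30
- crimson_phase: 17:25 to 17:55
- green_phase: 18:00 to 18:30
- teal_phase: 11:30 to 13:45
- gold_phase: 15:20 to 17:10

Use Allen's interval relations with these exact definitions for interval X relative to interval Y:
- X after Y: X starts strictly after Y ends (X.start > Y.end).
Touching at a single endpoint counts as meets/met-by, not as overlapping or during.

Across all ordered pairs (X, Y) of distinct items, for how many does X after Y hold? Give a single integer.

11

Checking all 30 ordered pairs for relation 'after'; matching pairs in alphabetical order:
(crimson_phase, gold_phase): crimson_phase after gold_phase ✓
(crimson_phase, teal_phase): crimson_phase after teal_phase ✓
(gold_phase, teal_phase): gold_phase after teal_phase ✓
(green_phase, crimson_phase): green_phase after crimson_phase ✓
(green_phase, gold_phase): green_phase after gold_phase ✓
(green_phase, teal_phase): green_phase after teal_phase ✓
(green_phase, violet_phase): green_phase after violet_phase ✓
(red_phase, gold_phase): red_phase after gold_phase ✓
(red_phase, teal_phase): red_phase after teal_phase ✓
(red_phase, violet_phase): red_phase after violet_phase ✓
(violet_phase, teal_phase): violet_phase after teal_phase ✓
Count: 11.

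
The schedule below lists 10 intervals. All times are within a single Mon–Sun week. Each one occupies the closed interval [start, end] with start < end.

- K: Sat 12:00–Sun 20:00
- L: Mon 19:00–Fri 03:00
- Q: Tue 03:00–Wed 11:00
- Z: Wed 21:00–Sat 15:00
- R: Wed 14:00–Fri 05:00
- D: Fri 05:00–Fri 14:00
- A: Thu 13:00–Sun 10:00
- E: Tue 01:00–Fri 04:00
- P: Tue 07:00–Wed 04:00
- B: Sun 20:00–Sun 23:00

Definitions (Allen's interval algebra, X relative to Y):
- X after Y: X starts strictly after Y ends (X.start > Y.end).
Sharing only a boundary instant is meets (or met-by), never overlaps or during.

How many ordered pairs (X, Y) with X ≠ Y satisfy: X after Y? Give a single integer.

Checking all 90 ordered pairs for relation 'after'; matching pairs in alphabetical order:
(A, P): A after P ✓
(A, Q): A after Q ✓
(B, A): B after A ✓
(B, D): B after D ✓
(B, E): B after E ✓
(B, L): B after L ✓
(B, P): B after P ✓
(B, Q): B after Q ✓
(B, R): B after R ✓
(B, Z): B after Z ✓
(D, E): D after E ✓
(D, L): D after L ✓
(D, P): D after P ✓
(D, Q): D after Q ✓
(K, D): K after D ✓
(K, E): K after E ✓
(K, L): K after L ✓
(K, P): K after P ✓
(K, Q): K after Q ✓
(K, R): K after R ✓
(R, P): R after P ✓
(R, Q): R after Q ✓
(Z, P): Z after P ✓
(Z, Q): Z after Q ✓
Count: 24.

24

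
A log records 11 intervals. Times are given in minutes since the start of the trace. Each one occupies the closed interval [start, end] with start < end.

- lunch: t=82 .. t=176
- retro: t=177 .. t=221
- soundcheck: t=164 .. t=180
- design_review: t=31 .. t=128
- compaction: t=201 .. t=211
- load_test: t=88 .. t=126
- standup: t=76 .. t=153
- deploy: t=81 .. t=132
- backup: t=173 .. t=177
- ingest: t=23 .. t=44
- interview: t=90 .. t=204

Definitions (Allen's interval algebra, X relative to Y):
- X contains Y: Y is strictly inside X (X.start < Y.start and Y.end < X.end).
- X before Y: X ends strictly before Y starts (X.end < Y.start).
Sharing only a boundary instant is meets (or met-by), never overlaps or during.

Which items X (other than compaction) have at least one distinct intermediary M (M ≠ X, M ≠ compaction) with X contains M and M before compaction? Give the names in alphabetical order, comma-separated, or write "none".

Target compaction = [t=201, t=211].
Intermediaries M with M before compaction: backup, deploy, design_review, ingest, load_test, lunch, soundcheck, standup.
Via backup — items with X contains backup: interview, soundcheck.
Via deploy — items with X contains deploy: standup.
Via design_review — items with X contains design_review: none.
Via ingest — items with X contains ingest: none.
Via load_test — items with X contains load_test: deploy, design_review, lunch, standup.
Via lunch — items with X contains lunch: none.
Via soundcheck — items with X contains soundcheck: interview.
Via standup — items with X contains standup: none.
Union: deploy, design_review, interview, lunch, soundcheck, standup.

deploy, design_review, interview, lunch, soundcheck, standup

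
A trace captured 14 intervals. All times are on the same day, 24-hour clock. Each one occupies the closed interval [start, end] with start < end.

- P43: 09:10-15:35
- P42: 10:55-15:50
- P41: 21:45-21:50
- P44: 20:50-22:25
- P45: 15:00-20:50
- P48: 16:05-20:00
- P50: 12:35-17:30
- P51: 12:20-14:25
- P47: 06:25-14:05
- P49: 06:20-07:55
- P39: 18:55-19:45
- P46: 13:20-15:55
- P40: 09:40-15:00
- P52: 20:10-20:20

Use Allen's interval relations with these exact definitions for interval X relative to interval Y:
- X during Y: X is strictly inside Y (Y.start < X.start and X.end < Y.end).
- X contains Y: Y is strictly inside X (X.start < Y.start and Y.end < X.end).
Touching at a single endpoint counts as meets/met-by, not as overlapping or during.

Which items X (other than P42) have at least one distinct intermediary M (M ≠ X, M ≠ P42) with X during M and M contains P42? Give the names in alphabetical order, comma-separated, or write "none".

Target P42 = [10:55, 15:50].
Intermediaries M with M contains P42: none.
Union: none.

none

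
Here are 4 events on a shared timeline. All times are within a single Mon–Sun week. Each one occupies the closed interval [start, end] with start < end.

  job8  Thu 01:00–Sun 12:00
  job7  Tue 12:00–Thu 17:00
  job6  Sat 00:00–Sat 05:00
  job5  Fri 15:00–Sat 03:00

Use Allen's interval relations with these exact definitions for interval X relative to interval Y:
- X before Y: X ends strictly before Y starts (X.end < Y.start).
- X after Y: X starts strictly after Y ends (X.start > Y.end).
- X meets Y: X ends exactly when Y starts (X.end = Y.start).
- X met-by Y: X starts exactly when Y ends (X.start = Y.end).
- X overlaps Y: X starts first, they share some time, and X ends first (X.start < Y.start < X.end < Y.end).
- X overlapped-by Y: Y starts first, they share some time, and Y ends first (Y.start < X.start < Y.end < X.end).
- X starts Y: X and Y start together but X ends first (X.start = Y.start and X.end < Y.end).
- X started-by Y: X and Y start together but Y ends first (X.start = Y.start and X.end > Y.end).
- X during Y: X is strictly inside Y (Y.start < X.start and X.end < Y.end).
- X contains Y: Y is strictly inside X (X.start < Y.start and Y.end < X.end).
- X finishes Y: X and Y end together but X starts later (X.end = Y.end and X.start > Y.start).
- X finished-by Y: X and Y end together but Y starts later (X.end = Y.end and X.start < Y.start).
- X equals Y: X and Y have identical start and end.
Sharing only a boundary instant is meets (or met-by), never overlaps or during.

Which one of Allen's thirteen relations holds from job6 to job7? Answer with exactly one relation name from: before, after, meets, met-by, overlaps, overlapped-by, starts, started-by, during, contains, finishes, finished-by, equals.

after

job6 = [Sat 00:00, Sat 05:00]; job7 = [Tue 12:00, Thu 17:00].
Compare endpoints: job6.start > job7.start, job6.start > job7.end, job6.end > job7.start, job6.end > job7.end.
That pattern is 'after'.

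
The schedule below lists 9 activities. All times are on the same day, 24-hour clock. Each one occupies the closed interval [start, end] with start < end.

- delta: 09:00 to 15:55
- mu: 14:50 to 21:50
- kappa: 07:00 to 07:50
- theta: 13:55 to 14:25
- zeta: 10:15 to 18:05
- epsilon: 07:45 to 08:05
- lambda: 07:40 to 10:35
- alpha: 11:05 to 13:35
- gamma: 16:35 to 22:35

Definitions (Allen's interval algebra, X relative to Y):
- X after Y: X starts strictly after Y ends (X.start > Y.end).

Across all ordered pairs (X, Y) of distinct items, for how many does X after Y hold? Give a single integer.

Checking all 72 ordered pairs for relation 'after'; matching pairs in alphabetical order:
(alpha, epsilon): alpha after epsilon ✓
(alpha, kappa): alpha after kappa ✓
(alpha, lambda): alpha after lambda ✓
(delta, epsilon): delta after epsilon ✓
(delta, kappa): delta after kappa ✓
(gamma, alpha): gamma after alpha ✓
(gamma, delta): gamma after delta ✓
(gamma, epsilon): gamma after epsilon ✓
(gamma, kappa): gamma after kappa ✓
(gamma, lambda): gamma after lambda ✓
(gamma, theta): gamma after theta ✓
(mu, alpha): mu after alpha ✓
(mu, epsilon): mu after epsilon ✓
(mu, kappa): mu after kappa ✓
(mu, lambda): mu after lambda ✓
(mu, theta): mu after theta ✓
(theta, alpha): theta after alpha ✓
(theta, epsilon): theta after epsilon ✓
(theta, kappa): theta after kappa ✓
(theta, lambda): theta after lambda ✓
(zeta, epsilon): zeta after epsilon ✓
(zeta, kappa): zeta after kappa ✓
Count: 22.

22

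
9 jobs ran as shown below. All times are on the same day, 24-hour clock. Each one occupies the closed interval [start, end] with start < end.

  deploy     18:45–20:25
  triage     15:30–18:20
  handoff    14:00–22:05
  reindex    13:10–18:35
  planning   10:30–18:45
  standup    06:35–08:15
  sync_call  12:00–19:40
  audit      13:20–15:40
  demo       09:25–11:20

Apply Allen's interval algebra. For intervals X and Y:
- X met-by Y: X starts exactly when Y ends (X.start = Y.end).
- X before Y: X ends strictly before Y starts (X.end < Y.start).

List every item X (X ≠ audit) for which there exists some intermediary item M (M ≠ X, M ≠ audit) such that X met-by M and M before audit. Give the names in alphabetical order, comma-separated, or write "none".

none

Target audit = [13:20, 15:40].
Intermediaries M with M before audit: demo, standup.
Via demo — items with X met-by demo: none.
Via standup — items with X met-by standup: none.
Union: none.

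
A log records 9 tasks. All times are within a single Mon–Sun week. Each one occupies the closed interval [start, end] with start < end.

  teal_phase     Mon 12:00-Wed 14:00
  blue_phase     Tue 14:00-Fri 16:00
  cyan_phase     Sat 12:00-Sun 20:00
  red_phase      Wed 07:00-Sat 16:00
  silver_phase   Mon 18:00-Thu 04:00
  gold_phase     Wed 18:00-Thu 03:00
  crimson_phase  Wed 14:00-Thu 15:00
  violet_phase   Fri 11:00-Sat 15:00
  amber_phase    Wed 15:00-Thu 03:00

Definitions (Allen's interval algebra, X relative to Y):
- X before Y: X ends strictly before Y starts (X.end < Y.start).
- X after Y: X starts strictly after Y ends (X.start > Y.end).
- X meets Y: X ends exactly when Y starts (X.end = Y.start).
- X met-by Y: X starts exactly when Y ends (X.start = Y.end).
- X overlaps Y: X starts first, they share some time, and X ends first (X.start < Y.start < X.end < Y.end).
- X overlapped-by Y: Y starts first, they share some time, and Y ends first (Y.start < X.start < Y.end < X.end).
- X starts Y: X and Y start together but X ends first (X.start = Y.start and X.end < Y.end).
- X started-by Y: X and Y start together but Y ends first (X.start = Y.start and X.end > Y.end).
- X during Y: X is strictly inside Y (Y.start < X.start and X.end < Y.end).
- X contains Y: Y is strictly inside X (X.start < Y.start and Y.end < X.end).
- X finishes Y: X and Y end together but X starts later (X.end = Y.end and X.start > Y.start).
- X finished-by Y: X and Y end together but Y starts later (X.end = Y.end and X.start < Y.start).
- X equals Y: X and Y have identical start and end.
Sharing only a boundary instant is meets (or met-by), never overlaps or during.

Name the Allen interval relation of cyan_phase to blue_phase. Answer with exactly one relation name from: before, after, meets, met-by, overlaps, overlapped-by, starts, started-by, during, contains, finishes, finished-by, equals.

cyan_phase = [Sat 12:00, Sun 20:00]; blue_phase = [Tue 14:00, Fri 16:00].
Compare endpoints: cyan_phase.start > blue_phase.start, cyan_phase.start > blue_phase.end, cyan_phase.end > blue_phase.start, cyan_phase.end > blue_phase.end.
That pattern is 'after'.

after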